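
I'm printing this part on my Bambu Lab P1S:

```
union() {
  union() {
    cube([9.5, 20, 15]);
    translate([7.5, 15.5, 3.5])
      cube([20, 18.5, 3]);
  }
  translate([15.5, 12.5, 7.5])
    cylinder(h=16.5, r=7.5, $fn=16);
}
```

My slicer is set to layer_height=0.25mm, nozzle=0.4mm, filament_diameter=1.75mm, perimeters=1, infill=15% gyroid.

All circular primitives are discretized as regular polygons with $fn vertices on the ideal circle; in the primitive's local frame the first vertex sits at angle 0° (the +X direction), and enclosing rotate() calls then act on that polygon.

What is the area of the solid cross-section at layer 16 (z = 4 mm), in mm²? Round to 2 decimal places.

551.00 mm²

At z = 4 mm: the cube (footprint 9.5×20) is included at this height (area 190.00 mm²); the cube at (7.5, 15.5) (footprint 20×18.5) is included at this height (area 370.00 mm²); Taking the union: the regions partially overlap — summed areas 560.00 mm² minus the doubly-counted overlap 9.00 mm² gives 551.00 mm² — area = 551.00 mm²; the cylinder at (15.5, 12.5) does not reach this height (z outside [7.5, 24]); Taking the union: only that combined region is present, so the union is just that shape — area = 551.00 mm². Overall, the cross-section is a single solid region. Net area = 551.00 mm².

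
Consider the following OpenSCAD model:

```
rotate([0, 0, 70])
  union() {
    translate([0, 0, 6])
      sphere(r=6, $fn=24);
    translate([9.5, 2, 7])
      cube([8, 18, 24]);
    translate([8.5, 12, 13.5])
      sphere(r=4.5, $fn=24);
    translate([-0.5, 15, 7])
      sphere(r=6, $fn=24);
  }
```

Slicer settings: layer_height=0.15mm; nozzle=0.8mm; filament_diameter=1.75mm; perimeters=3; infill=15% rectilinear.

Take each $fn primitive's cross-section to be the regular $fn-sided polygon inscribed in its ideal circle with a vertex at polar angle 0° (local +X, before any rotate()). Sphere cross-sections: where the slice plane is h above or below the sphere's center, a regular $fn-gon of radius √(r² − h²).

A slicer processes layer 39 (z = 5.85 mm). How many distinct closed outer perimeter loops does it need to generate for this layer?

2

At z = 5.85 mm: the r=6 sphere contributes a regular 24-gon of circumradius √(6²−0.15²) = 5.998; the cube at (9.5, 2) is not intersected at this z (z outside [7, 31]); the sphere at (8.5, 12) does not reach this height (|z−center|=7.650 > r=4.5); the r=6 sphere at (-0.5, 15) slices to a regular 24-gon of circumradius 5.889 (√(r²−h²) with h=1.15 from center); Taking the union: the 2 present regions are separate (no shared area or edge), so areas and boundary lengths simply add and each stays a separate island — 2 connected regions; (rotated 70° about Z; rotation is an isometry so areas/perimeters/island counts are preserved). The result has 2 disconnected regions.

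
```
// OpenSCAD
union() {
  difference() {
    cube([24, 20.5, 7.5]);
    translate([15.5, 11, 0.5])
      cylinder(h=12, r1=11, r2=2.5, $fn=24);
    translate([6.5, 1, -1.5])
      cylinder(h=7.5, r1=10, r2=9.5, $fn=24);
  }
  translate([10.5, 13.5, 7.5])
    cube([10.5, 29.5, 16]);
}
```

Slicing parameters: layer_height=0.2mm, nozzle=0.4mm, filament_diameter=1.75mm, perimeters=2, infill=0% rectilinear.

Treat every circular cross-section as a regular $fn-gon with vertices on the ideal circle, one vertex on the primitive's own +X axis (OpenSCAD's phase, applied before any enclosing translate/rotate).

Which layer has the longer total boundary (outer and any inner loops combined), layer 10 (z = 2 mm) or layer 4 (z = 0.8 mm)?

Layer 10 (z = 2): the cube (footprint 24×20.5) is included at this height (perimeter 89.00 mm); the cone at (15.5, 11) (r1=11→r2=2.5) has section circumradius 9.938 here — a regular 24-gon (perimeter = 2·24·9.938·sin(180°/24) = 62.26 mm); the cone at (6.5, 1) (r1=10→r2=9.5) has section circumradius 9.767 here — a regular 24-gon (perimeter = 2·24·9.767·sin(180°/24) = 61.19 mm); Subtracting the remaining from the first: starting from the 24×20.5 cube, the cone at (15.5, 11) partially overlaps it — only the 295.88 mm² overlap (of its 306.71 mm²) is removed, clipping the outline; the cone at (6.5, 1) partially overlaps it — only the 87.89 mm² overlap (of its 296.26 mm²) is removed, clipping the outline — boundary = 86.09 mm; the cube at (10.5, 13.5) does not reach this height (z outside [7.5, 23.5]); Combining (union): only that combined region is present, so the union is just that shape — boundary = 86.09 mm. So its perimeter = 86.09 mm. Layer 4 (z = 0.8): the 24×20.5 cube contributes its full rectangle (perimeter 89.00 mm); the cone at (15.5, 11) contributes a regular 24-gon of circumradius 10.787 (interpolated between r1=11 and r2=2.5 at t=0.025) (perimeter = 2·24·10.787·sin(180°/24) = 67.59 mm); the cone at (6.5, 1): at t=0.307 of its height the radius interpolates to r₁+(r₂−r₁)t = 9.847, giving a regular 24-gon of that circumradius (perimeter = 2·24·9.847·sin(180°/24) = 61.69 mm); Subtracting the remaining from the first: starting from the 24×20.5 cube, the cone at (15.5, 11) partially overlaps it — only the 333.36 mm² overlap (of its 361.43 mm²) is removed, clipping the outline; the cone at (6.5, 1) partially overlaps it — only the 74.39 mm² overlap (of its 301.13 mm²) is removed, clipping the outline — boundary = 72.99 mm; the cube at (10.5, 13.5) is absent (z outside [7.5, 23.5]); Taking the union: only the result so far is present, so the union is just that shape — boundary = 72.99 mm. So its perimeter = 72.99 mm. Layer 10 is larger (86.09 vs 72.99 mm).

layer 10 (z = 2 mm)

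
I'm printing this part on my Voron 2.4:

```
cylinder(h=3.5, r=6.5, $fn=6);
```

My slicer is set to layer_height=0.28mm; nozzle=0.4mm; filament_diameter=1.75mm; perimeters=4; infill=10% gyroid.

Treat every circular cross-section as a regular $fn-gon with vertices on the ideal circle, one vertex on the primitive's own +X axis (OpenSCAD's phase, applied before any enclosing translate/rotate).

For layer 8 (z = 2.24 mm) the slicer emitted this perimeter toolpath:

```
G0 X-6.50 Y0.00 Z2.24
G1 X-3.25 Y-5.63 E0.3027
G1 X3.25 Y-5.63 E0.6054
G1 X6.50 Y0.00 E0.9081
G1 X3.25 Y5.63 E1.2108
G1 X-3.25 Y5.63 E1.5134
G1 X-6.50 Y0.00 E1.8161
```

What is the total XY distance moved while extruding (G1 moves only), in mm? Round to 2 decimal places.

39.00 mm

Sum the Euclidean lengths of each G1 segment: total = 39.00 mm.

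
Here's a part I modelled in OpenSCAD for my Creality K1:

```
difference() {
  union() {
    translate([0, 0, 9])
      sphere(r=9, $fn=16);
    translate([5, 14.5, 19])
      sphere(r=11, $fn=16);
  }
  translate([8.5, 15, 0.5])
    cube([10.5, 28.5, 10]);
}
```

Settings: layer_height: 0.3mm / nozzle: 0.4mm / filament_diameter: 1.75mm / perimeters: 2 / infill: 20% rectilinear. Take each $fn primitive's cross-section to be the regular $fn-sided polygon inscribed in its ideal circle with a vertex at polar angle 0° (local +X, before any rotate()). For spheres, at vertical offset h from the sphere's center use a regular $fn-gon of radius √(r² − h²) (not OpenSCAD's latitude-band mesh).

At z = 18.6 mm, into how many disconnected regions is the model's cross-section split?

At z = 18.6 mm: the sphere is absent (|z−center|=9.600 > r=9); the sphere at (5, 14.5): section is a regular 16-gon, circumradius = √(r²−h²) = √(11²−0.4²) = 10.993; Taking the union: only the r=11 sphere at (5, 14.5) is present, so the union is just that shape — 1 connected region; the cube at (8.5, 15) does not reach this height (z outside [0.5, 10.5]); Taking the first minus the rest: none of the subtracted shapes is present at this height, so that combined region is unchanged — 1 connected region. The result has 1 disconnected region.

1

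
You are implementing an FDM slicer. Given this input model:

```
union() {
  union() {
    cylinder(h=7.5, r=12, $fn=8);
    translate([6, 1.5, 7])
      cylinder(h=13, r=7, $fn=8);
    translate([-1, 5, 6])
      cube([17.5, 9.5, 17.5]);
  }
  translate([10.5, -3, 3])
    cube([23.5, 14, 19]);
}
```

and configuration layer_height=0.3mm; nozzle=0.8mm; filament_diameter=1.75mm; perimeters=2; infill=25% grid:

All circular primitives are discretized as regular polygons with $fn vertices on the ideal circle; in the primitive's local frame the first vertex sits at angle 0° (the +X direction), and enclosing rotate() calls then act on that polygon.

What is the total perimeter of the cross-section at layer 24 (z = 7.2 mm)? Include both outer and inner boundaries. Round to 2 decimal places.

At z = 7.2 mm: the cylinder: section is a regular 8-gon, circumradius r=12 (perimeter = 2·8·12.000·sin(180°/8) = 73.48 mm); the r=7 cylinder at (6, 1.5) gives a regular 8-gon of circumradius 7 (constant along its height) (perimeter = 2·8·7.000·sin(180°/8) = 42.86 mm); the 17.5×9.5 cube at (-1, 5) contributes its full rectangle (perimeter 54.00 mm); Taking the union: the regions partially overlap (shared area 183.87 mm²), so the edge portions inside another operand are dropped and the merged outline is re-measured after clipping — boundary = 94.59 mm; the 23.5×14 cube at (10.5, -3) contributes its full rectangle (perimeter 75.00 mm); Combining (union): the regions partially overlap (shared area 49.27 mm²), so the edge portions inside another operand are dropped and the merged outline is re-measured after clipping — boundary = 129.34 mm. Overall, the cross-section is a single solid region. Total boundary length (outer) = 129.34 mm.

129.34 mm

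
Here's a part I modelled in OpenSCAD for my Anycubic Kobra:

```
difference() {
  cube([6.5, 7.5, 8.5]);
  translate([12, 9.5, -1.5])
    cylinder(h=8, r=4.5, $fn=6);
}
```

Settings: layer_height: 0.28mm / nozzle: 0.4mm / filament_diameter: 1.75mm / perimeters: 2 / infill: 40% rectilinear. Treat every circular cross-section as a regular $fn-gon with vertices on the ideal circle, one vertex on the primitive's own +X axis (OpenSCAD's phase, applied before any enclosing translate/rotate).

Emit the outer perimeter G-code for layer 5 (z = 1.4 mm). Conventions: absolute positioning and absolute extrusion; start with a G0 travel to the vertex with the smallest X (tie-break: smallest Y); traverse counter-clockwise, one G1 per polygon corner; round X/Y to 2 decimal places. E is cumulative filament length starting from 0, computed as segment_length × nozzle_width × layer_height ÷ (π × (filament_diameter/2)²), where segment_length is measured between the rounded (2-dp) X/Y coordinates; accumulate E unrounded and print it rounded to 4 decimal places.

G0 X0.00 Y0.00 Z1.40
G1 X6.50 Y0.00 E0.3027
G1 X6.50 Y7.50 E0.6519
G1 X0.00 Y7.50 E0.9546
G1 X0.00 Y0.00 E1.3038

At z = 1.4 mm: the cube is present — its section is the full 6.5×7.5 rectangle; the r=4.5 cylinder at (12, 9.5) contributes a regular 6-gon of circumradius 4.5; Subtracting the remaining from the first: starting from the 6.5×7.5 cube, the r=4.5 cylinder at (12, 9.5) misses the remaining region (no effect) — 1 connected region. The outline is a single polygon with 4 vertices. Extrusion per mm of travel: 0.4 × 0.28 / (π × 0.875²) = 0.046564. Accumulating E over each segment gives final E = 1.3038.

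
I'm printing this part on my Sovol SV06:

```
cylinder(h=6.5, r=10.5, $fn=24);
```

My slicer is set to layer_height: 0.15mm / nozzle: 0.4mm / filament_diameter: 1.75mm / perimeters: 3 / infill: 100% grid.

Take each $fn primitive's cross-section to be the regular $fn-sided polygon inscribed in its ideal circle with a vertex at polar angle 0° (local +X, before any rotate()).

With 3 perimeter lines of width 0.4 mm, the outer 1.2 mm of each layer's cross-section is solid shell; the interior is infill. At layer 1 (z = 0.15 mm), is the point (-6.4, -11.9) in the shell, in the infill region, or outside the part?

outside

At z = 0.15 mm: the r=10.5 cylinder gives a regular 24-gon of circumradius 10.5 (constant along its height). Overall, the cross-section is a single solid region. The nearest boundary edge runs (-5.25, -9.09)→(-2.72, -10.14); distance from the point to it = 3.03 mm. The point is not inside any of the regions above, so it lies outside the cross-section (3.03 mm from the nearest boundary).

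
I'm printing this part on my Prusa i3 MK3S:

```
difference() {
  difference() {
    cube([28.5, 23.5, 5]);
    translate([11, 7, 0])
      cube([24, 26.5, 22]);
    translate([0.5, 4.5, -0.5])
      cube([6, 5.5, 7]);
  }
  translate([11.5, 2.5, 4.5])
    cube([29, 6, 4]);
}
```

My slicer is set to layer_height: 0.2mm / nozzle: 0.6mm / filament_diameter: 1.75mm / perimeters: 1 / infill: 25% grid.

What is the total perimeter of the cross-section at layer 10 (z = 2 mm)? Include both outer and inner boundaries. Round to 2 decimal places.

127.00 mm

At z = 2 mm: the 28.5×23.5 cube contributes its full rectangle (perimeter 104.00 mm); the cube at (11, 7) is present — its section is the full 24×26.5 rectangle (perimeter 101.00 mm); the cube at (0.5, 4.5) is present — its section is the full 6×5.5 rectangle (perimeter 23.00 mm); Subtracting the remaining from the first: starting from the 28.5×23.5 cube, the 24×26.5 cube at (11, 7) partially overlaps it — only the 288.75 mm² overlap (of its 636.00 mm²) is removed, clipping the outline; the 6×5.5 cube at (0.5, 4.5) lies wholly inside it (removes its full 33.00 mm² and its 23.00 mm outline becomes a hole wall) — boundary (outer + 1 inner loop) = 127.00 mm; the cube at (11.5, 2.5) is not intersected at this z (z outside [4.5, 8.5]); Taking the first minus the rest: none of the subtracted shapes is present at this height, so the result so far is unchanged — boundary (outer + 1 inner loop) = 127.00 mm. Overall, the cross-section is one region with 1 hole. Total boundary length (outer + inner) = 127.00 mm.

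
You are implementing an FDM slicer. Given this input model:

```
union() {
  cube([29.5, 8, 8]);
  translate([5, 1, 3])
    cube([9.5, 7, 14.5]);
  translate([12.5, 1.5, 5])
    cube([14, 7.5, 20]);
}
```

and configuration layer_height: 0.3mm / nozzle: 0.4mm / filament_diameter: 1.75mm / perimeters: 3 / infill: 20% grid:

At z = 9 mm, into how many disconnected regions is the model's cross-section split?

At z = 9 mm: the cube is not intersected at this z (z outside [0, 8]); the 9.5×7 cube at (5, 1) contributes its full rectangle; the 14×7.5 cube at (12.5, 1.5) contributes its full rectangle; Combining (union): the regions partially overlap (shared area 13.00 mm²), so overlapping operands fuse into one piece — 1 connected region. The result has 1 disconnected region.

1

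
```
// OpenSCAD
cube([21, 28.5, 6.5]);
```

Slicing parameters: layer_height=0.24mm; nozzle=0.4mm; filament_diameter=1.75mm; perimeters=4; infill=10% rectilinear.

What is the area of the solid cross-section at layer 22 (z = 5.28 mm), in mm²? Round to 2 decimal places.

598.50 mm²

At z = 5.28 mm: the cube is present — its section is the full 21×28.5 rectangle (area 598.50 mm²). Overall, the cross-section is a single solid region. Net area = 598.50 mm².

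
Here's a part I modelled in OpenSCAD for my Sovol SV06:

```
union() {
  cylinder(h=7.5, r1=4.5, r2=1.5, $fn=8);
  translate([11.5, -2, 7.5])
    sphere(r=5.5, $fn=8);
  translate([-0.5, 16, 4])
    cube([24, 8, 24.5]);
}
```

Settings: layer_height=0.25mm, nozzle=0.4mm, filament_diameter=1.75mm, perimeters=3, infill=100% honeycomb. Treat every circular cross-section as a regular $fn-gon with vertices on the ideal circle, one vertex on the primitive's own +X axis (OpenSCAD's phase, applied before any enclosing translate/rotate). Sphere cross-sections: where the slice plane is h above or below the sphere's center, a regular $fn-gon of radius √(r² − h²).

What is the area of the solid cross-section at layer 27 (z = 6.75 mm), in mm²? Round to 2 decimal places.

285.13 mm²

At z = 6.75 mm: the cone: at t=0.900 of its height the radius interpolates to r₁+(r₂−r₁)t = 1.800, giving a regular 8-gon of that circumradius (area = (8/2)·1.800²·sin(360°/8) = 9.16 mm²); the sphere at (11.5, -2): section is a regular 8-gon, circumradius = √(r²−h²) = √(5.5²−0.75²) = 5.449 (area = (8/2)·5.449²·sin(360°/8) = 83.97 mm²); the cube at (-0.5, 16) is present — its section is the full 24×8 rectangle (area 192.00 mm²); Taking the union: the 3 present regions are separate (no shared area or edge), so areas and boundary lengths simply add and each stays a separate island — area = 285.13 mm². Overall, the cross-section has 3 separate islands. Net area = 285.13 mm².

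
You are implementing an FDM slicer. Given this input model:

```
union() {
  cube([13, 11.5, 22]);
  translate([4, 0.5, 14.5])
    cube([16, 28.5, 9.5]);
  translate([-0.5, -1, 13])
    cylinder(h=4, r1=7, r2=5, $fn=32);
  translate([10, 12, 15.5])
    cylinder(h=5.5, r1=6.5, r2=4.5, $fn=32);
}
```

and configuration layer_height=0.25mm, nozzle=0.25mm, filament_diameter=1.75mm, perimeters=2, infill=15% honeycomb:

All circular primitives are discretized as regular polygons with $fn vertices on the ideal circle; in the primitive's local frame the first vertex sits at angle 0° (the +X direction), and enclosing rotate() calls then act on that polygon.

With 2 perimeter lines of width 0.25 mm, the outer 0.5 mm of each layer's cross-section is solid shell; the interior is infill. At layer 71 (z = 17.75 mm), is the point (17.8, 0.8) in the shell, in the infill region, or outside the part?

At z = 17.75 mm: the cube is present — its section is the full 13×11.5 rectangle; the cube at (4, 0.5) is present — its section is the full 16×28.5 rectangle; the cone at (-0.5, -1) is not intersected at this z (z outside [13, 17]); the cone at (10, 12) (r1=6.5→r2=4.5) has section circumradius 5.682 here — a regular 32-gon; Taking the union: the regions partially overlap (shared area 199.77 mm²), so overlapping operands fuse into one piece — 1 connected region. Overall, the cross-section is a single solid region. The nearest boundary edge runs (20.00, 0.50)→(13.00, 0.50); distance from the point to it = 0.30 mm. The point is inside the cross-section, 0.30 mm from the nearest boundary — within the 0.5 mm shell band (2 × 0.25).

shell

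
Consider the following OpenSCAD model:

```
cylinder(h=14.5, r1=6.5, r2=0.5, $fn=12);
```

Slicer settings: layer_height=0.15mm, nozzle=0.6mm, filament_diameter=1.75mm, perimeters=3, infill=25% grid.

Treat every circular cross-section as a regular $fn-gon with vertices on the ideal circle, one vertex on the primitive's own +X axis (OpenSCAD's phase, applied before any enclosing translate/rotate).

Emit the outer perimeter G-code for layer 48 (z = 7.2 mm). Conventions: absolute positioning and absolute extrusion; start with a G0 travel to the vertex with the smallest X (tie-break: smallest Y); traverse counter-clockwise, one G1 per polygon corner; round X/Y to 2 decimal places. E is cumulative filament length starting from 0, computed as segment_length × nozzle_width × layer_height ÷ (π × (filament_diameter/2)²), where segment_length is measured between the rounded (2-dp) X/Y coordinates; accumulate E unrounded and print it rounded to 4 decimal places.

At z = 7.2 mm: the cone (r1=6.5→r2=0.5) has section circumradius 3.521 here — a regular 12-gon. The outline is a single polygon with 12 vertices. Extrusion per mm of travel: 0.6 × 0.15 / (π × 0.875²) = 0.037418. Accumulating E over each segment gives final E = 0.8184.

G0 X-3.52 Y0.00 Z7.20
G1 X-3.05 Y-1.76 E0.0682
G1 X-1.76 Y-3.05 E0.1364
G1 X0.00 Y-3.52 E0.2046
G1 X1.76 Y-3.05 E0.2728
G1 X3.05 Y-1.76 E0.3410
G1 X3.52 Y0.00 E0.4092
G1 X3.05 Y1.76 E0.4773
G1 X1.76 Y3.05 E0.5456
G1 X0.00 Y3.52 E0.6138
G1 X-1.76 Y3.05 E0.6819
G1 X-3.05 Y1.76 E0.7502
G1 X-3.52 Y0.00 E0.8184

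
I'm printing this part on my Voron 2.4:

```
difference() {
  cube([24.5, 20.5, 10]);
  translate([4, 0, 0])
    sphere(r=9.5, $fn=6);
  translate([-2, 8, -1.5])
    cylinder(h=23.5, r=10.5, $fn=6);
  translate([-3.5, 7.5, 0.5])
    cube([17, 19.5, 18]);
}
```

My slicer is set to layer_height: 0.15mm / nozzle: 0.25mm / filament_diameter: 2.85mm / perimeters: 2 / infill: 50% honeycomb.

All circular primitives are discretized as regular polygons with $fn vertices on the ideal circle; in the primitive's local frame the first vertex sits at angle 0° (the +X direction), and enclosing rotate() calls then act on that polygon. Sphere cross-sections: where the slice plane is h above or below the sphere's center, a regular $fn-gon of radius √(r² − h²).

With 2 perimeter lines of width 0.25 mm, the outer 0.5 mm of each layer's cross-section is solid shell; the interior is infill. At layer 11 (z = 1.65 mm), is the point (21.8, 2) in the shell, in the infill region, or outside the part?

infill

At z = 1.65 mm: the cube (footprint 24.5×20.5) is included at this height; the sphere at (4, 0): section is a regular 6-gon, circumradius = √(r²−h²) = √(9.5²−1.65²) = 9.356; the cylinder at (-2, 8): section is a regular 6-gon, circumradius r=10.5; the 17×19.5 cube at (-3.5, 7.5) contributes its full rectangle; Taking the first minus the rest: starting from the 24.5×20.5 cube, the r=9.5 sphere at (4, 0) partially overlaps it — only the 89.26 mm² overlap (of its 227.40 mm²) is removed, clipping the outline; the r=10.5 cylinder at (-2, 8) partially overlaps it — only the 52.56 mm² overlap (of its 286.44 mm²) is removed, clipping the outline; the 17×19.5 cube at (-3.5, 7.5) partially overlaps it — only the 117.61 mm² overlap (of its 331.50 mm²) is removed, clipping the outline — 1 connected region. Overall, the cross-section is a single solid region. The nearest boundary edge runs (24.50, 0.00)→(13.36, 0.00); distance from the point to it = 2.00 mm. The point is inside the cross-section and 2.00 mm from the nearest boundary — more than the 0.5 mm shell width (2 × 0.25), so it's in the infill interior.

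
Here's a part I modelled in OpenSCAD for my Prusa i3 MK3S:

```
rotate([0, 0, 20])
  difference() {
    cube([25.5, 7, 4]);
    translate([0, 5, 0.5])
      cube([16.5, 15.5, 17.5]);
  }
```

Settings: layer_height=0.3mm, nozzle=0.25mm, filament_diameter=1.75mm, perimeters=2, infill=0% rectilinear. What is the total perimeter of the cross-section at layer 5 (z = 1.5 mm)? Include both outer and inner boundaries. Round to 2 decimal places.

65.00 mm

At z = 1.5 mm: the cube is present — its section is the full 25.5×7 rectangle (perimeter 65.00 mm); the 16.5×15.5 cube at (0, 5) contributes its full rectangle (perimeter 64.00 mm); Taking the first minus the rest: starting from the 25.5×7 cube, the 16.5×15.5 cube at (0, 5) partially overlaps it — only the 33.00 mm² overlap (of its 255.75 mm²) is removed, clipping the outline — boundary = 65.00 mm; (whole slice rotated 20° about Z — lengths, areas and connectivity unchanged). Overall, the cross-section is a single solid region. Total boundary length (outer) = 65.00 mm.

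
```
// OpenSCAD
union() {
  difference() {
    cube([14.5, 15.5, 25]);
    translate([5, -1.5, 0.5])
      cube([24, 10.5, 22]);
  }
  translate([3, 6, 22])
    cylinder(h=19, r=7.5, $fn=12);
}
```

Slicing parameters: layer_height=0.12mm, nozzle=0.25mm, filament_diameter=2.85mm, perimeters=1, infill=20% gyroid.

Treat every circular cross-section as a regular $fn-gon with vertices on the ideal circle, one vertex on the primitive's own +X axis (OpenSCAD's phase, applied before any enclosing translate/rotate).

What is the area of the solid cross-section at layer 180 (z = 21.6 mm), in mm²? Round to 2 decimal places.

139.25 mm²

At z = 21.6 mm: the cube (footprint 14.5×15.5) is included at this height (area 224.75 mm²); the 24×10.5 cube at (5, -1.5) contributes its full rectangle (area 252.00 mm²); After the difference (first − rest): starting from the 14.5×15.5 cube (224.75 mm²), the 24×10.5 cube at (5, -1.5) partially overlaps it — only the 85.50 mm² overlap (of its 252.00 mm²) is removed, clipping the outline — area = 139.25 mm²; the cylinder at (3, 6) is absent (z outside [22, 41]); Merging all regions: only that combined region is present, so the union is just that shape — area = 139.25 mm². Overall, the cross-section is a single solid region. Net area = 139.25 mm².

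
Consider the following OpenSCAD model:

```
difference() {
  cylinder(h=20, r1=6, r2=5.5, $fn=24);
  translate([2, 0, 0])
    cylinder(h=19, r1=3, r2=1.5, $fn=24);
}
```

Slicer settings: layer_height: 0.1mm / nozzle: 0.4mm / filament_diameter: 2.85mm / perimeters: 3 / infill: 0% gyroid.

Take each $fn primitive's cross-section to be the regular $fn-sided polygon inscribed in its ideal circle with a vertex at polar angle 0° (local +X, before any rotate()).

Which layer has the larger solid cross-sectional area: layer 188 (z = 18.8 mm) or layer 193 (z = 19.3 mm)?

Layer 188 (z = 18.8): the cone contributes a regular 24-gon of circumradius 5.530 (interpolated between r1=6 and r2=5.5 at t=0.940) (area = (24/2)·5.530²·sin(360°/24) = 94.98 mm²); the cone at (2, 0) contributes a regular 24-gon of circumradius 1.516 (interpolated between r1=3 and r2=1.5 at t=0.989) (area = (24/2)·1.516²·sin(360°/24) = 7.14 mm²); Taking the first minus the rest: starting from the cone (94.98 mm²), the cone at (2, 0) lies wholly inside it (removes its full 7.14 mm² and its 9.50 mm outline becomes a hole wall) — area = 87.84 mm². So its area = 87.84 mm². Layer 193 (z = 19.3): the cone contributes a regular 24-gon of circumradius 5.518 (interpolated between r1=6 and r2=5.5 at t=0.965) (area = (24/2)·5.518²·sin(360°/24) = 94.55 mm²); the cone at (2, 0) does not reach this height (z outside [0, 19]); Taking the first minus the rest: none of the subtracted shapes is present at this height, so the cone is unchanged — area = 94.55 mm². So its area = 94.55 mm². Layer 193 is larger (94.55 vs 87.84 mm²).

layer 193 (z = 19.3 mm)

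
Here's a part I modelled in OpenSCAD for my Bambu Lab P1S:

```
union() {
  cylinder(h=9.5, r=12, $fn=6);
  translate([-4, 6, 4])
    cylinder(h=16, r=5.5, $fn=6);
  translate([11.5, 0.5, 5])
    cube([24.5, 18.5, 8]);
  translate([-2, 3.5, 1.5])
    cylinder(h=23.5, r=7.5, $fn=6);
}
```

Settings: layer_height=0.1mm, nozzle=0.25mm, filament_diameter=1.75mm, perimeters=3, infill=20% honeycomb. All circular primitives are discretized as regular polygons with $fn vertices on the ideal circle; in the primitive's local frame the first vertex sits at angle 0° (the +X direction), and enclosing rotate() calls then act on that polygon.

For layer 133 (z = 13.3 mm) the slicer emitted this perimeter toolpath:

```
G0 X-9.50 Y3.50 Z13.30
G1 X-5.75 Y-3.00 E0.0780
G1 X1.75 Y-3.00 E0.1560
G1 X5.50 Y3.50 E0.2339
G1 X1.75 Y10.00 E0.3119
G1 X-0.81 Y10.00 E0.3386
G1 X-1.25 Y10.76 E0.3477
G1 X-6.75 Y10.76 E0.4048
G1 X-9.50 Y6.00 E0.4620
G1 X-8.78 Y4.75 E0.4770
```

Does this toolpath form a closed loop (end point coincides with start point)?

Start point (G0): (-9.50, 3.50). End point (last G1): the path does not return to the start — open.

no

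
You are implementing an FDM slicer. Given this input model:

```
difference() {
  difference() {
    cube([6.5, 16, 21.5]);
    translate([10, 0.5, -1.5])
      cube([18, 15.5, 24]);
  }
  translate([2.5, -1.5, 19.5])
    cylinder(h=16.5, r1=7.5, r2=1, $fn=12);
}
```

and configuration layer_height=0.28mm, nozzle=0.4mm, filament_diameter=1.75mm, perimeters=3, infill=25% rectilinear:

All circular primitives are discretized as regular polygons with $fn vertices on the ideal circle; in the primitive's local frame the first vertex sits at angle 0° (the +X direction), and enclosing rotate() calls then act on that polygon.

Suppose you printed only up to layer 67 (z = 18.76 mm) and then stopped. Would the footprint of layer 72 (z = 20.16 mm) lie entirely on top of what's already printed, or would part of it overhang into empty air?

entirely on top

Compare the two slices. At z = 18.76: the cube is present — its section is the full 6.5×16 rectangle (area 104.00 mm²); the cube at (10, 0.5) is present — its section is the full 18×15.5 rectangle (area 279.00 mm²); Taking the first minus the rest: starting from the 6.5×16 cube (104.00 mm²), the 18×15.5 cube at (10, 0.5) misses the remaining region (no effect) — area = 104.00 mm²; the cone at (2.5, -1.5) is absent (z outside [19.5, 36]); After the difference (first − rest): none of the subtracted shapes is present at this height, so that combined region is unchanged — area = 104.00 mm². At z = 20.16: the cube (footprint 6.5×16) is included at this height (area 104.00 mm²); the cube at (10, 0.5) (footprint 18×15.5) is included at this height (area 279.00 mm²); Subtracting the remaining from the first: starting from the 6.5×16 cube (104.00 mm²), the 18×15.5 cube at (10, 0.5) misses the remaining region (no effect) — area = 104.00 mm²; the cone at (2.5, -1.5) (r1=7.5→r2=1) has section circumradius 7.240 here — a regular 12-gon (area = (12/2)·7.240²·sin(360°/12) = 157.25 mm²); Subtracting the remaining from the first: starting from the result so far (104.00 mm²), the cone at (2.5, -1.5) partially overlaps it — only the 34.28 mm² overlap (of its 157.25 mm²) is removed, clipping the outline — area = 69.72 mm². Checking containment: the cross-section at z = 20.16 is a subset of the cross-section at z = 18.76.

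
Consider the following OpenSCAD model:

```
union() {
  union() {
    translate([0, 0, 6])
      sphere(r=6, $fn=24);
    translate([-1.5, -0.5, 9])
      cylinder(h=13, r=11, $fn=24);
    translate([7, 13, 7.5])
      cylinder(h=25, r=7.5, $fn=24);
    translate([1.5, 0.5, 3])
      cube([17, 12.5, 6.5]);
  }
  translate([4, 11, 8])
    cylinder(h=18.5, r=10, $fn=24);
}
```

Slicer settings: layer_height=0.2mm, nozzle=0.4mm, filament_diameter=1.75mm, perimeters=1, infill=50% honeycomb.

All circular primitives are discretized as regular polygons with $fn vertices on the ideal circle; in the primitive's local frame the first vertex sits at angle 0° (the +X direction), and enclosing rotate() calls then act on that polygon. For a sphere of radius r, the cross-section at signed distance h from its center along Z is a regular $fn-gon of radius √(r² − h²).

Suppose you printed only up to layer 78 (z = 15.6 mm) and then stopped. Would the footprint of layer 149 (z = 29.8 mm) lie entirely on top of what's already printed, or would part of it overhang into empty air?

entirely on top

Compare the two slices. At z = 15.6: the sphere is absent (|z−center|=9.600 > r=6); the r=11 cylinder at (-1.5, -0.5) contributes a regular 24-gon of circumradius 11 (area = (24/2)·11.000²·sin(360°/24) = 375.81 mm²); the r=7.5 cylinder at (7, 13) contributes a regular 24-gon of circumradius 7.5 (area = (24/2)·7.500²·sin(360°/24) = 174.70 mm²); the cube at (1.5, 0.5) is absent (z outside [3, 9.5]); Combining (union): the regions partially overlap — summed areas 550.51 mm² minus the doubly-counted overlap 14.78 mm² gives 535.73 mm² — area = 535.73 mm²; the r=10 cylinder at (4, 11) gives a regular 24-gon of circumradius 10 (constant along its height) (area = (24/2)·10.000²·sin(360°/24) = 310.58 mm²); Taking the union: the regions partially overlap — summed areas 846.31 mm² minus the doubly-counted overlap 243.36 mm² gives 602.96 mm² — area = 602.96 mm². At z = 29.8: the sphere does not reach this height (|z−center|=23.800 > r=6); the cylinder at (-1.5, -0.5) is absent (z outside [9, 22]); the r=7.5 cylinder at (7, 13) contributes a regular 24-gon of circumradius 7.5 (area = (24/2)·7.500²·sin(360°/24) = 174.70 mm²); the cube at (1.5, 0.5) does not reach this height (z outside [3, 9.5]); Taking the union: only the r=7.5 cylinder at (7, 13) is present, so the union is just that shape — area = 174.70 mm²; the cylinder at (4, 11) does not reach this height (z outside [8, 26.5]); Combining (union): only the result so far is present, so the union is just that shape — area = 174.70 mm². Checking containment: the cross-section at z = 29.8 is a subset of the cross-section at z = 15.6.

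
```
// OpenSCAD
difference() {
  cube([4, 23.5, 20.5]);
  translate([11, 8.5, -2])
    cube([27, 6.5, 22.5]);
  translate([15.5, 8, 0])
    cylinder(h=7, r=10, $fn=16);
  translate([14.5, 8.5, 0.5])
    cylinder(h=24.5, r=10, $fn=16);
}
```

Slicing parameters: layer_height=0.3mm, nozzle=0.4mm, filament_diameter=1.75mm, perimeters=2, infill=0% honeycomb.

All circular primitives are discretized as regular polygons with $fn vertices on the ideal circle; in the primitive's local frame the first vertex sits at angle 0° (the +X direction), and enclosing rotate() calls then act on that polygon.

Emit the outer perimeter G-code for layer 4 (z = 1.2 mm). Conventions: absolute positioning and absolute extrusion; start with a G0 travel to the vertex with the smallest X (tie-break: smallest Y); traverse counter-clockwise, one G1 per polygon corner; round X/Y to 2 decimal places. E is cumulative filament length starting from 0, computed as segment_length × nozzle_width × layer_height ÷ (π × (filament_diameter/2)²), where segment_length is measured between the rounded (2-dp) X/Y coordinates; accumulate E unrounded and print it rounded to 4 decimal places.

At z = 1.2 mm: the cube (footprint 4×23.5) is included at this height; the cube at (11, 8.5) (footprint 27×6.5) is included at this height; the cylinder at (15.5, 8): section is a regular 16-gon, circumradius r=10; the r=10 cylinder at (14.5, 8.5) contributes a regular 16-gon of circumradius 10; Subtracting the remaining from the first: starting from the 4×23.5 cube, the 27×6.5 cube at (11, 8.5) misses the remaining region (no effect); the r=10 cylinder at (15.5, 8) misses the remaining region (no effect); the r=10 cylinder at (14.5, 8.5) misses the remaining region (no effect) — 1 connected region. The outline is a single polygon with 4 vertices. Extrusion per mm of travel: 0.4 × 0.3 / (π × 0.875²) = 0.049890. Accumulating E over each segment gives final E = 2.7440.

G0 X0.00 Y0.00 Z1.20
G1 X4.00 Y0.00 E0.1996
G1 X4.00 Y23.50 E1.3720
G1 X0.00 Y23.50 E1.5715
G1 X0.00 Y0.00 E2.7440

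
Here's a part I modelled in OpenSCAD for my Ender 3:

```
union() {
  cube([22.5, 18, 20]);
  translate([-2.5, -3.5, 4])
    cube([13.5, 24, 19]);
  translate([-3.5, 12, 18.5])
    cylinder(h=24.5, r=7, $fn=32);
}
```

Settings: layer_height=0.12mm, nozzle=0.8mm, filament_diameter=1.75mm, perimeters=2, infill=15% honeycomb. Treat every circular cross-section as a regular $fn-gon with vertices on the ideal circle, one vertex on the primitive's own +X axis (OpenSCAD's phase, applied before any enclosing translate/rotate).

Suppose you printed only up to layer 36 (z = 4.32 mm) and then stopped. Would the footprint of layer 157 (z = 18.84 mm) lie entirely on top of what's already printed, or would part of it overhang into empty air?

Compare the two slices. At z = 4.32: the cube is present — its section is the full 22.5×18 rectangle (area 405.00 mm²); the cube at (-2.5, -3.5) (footprint 13.5×24) is included at this height (area 324.00 mm²); the cylinder at (-3.5, 12) does not reach this height (z outside [18.5, 43]); Merging all regions: the regions partially overlap — summed areas 729.00 mm² minus the doubly-counted overlap 198.00 mm² gives 531.00 mm² — area = 531.00 mm². At z = 18.84: the cube (footprint 22.5×18) is included at this height (area 405.00 mm²); the cube at (-2.5, -3.5) is present — its section is the full 13.5×24 rectangle (area 324.00 mm²); the r=7 cylinder at (-3.5, 12) contributes a regular 32-gon of circumradius 7 (area = (32/2)·7.000²·sin(360°/32) = 152.95 mm²); Merging all regions: the regions partially overlap — summed areas 881.95 mm² minus the doubly-counted overlap 260.57 mm² gives 621.38 mm² — area = 621.38 mm². Checking containment: at z = 18.84 the cross-section extends beyond the z = 4.32 cross-section by about 90.38 mm².

part overhangs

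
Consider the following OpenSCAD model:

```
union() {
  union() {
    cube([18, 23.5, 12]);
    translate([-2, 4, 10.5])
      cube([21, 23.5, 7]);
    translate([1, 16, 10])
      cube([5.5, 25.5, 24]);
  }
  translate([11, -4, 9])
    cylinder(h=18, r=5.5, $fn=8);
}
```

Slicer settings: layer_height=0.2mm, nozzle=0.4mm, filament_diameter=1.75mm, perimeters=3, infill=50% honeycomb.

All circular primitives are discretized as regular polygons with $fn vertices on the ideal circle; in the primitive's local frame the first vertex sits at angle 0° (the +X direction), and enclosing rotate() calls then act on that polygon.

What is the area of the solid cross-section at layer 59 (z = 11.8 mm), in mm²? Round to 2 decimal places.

722.63 mm²

At z = 11.8 mm: the 18×23.5 cube contributes its full rectangle (area 423.00 mm²); the 21×23.5 cube at (-2, 4) contributes its full rectangle (area 493.50 mm²); the cube at (1, 16) is present — its section is the full 5.5×25.5 rectangle (area 140.25 mm²); Taking the union: the regions partially overlap — summed areas 1056.75 mm² minus the doubly-counted overlap 414.25 mm² gives 642.50 mm² — area = 642.50 mm²; the r=5.5 cylinder at (11, -4) contributes a regular 8-gon of circumradius 5.5 (area = (8/2)·5.500²·sin(360°/8) = 85.56 mm²); Combining (union): the regions partially overlap — summed areas 728.06 mm² minus the doubly-counted overlap 5.43 mm² gives 722.63 mm² — area = 722.63 mm². Overall, the cross-section is a single solid region. Net area = 722.63 mm².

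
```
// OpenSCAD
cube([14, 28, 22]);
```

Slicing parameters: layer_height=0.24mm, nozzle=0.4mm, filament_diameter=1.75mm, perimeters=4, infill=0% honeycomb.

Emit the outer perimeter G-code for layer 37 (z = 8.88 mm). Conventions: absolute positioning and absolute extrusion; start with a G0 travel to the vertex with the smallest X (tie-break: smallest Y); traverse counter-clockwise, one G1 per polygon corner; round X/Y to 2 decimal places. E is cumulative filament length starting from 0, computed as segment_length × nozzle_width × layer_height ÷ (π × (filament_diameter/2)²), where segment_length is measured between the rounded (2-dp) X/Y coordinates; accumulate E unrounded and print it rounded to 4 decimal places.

At z = 8.88 mm: the 14×28 cube contributes its full rectangle. The outline is a single polygon with 4 vertices. Extrusion per mm of travel: 0.4 × 0.24 / (π × 0.875²) = 0.039912. Accumulating E over each segment gives final E = 3.3526.

G0 X0.00 Y0.00 Z8.88
G1 X14.00 Y0.00 E0.5588
G1 X14.00 Y28.00 E1.6763
G1 X0.00 Y28.00 E2.2351
G1 X0.00 Y0.00 E3.3526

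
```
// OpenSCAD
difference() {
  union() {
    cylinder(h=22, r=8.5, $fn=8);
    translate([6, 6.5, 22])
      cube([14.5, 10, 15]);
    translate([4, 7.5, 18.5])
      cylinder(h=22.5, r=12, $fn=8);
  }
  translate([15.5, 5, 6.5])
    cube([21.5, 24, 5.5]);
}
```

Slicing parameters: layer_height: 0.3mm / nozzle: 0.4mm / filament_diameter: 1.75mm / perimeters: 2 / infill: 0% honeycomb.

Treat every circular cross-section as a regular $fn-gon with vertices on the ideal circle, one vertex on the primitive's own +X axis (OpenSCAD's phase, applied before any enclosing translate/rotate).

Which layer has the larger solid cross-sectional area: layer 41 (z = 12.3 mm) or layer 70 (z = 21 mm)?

layer 70 (z = 21 mm)

Layer 41 (z = 12.3): the r=8.5 cylinder contributes a regular 8-gon of circumradius 8.5 (area = (8/2)·8.500²·sin(360°/8) = 204.35 mm²); the cube at (6, 6.5) is not intersected at this z (z outside [22, 37]); the cylinder at (4, 7.5) does not reach this height (z outside [18.5, 41]); Taking the union: only the r=8.5 cylinder is present, so the union is just that shape — area = 204.35 mm²; the cube at (15.5, 5) is not intersected at this z (z outside [6.5, 12]); Subtracting the remaining from the first: none of the subtracted shapes is present at this height, so that combined region is unchanged — area = 204.35 mm². So its area = 204.35 mm². Layer 70 (z = 21): the r=8.5 cylinder gives a regular 8-gon of circumradius 8.5 (constant along its height) (area = (8/2)·8.500²·sin(360°/8) = 204.35 mm²); the cube at (6, 6.5) is not intersected at this z (z outside [22, 37]); the r=12 cylinder at (4, 7.5) gives a regular 8-gon of circumradius 12 (constant along its height) (area = (8/2)·12.000²·sin(360°/8) = 407.29 mm²); Combining (union): the regions partially overlap — summed areas 611.65 mm² minus the doubly-counted overlap 132.12 mm² gives 479.53 mm² — area = 479.53 mm²; the cube at (15.5, 5) is absent (z outside [6.5, 12]); Taking the first minus the rest: none of the subtracted shapes is present at this height, so that combined region is unchanged — area = 479.53 mm². So its area = 479.53 mm². Layer 70 is larger (479.53 vs 204.35 mm²).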